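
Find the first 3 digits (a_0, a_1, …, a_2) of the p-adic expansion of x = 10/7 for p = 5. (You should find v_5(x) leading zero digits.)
(a_0, …, a_2) = (0, 1, 2)

v_5(10/7) = 1, so a_0 = ... = a_0 = 0. Factor out: x = 5^1 · u with u = 2/7 a unit in ℤ_5. Expand u iteratively via a_{v+i} = u_i mod 5, u_{i+1} = (u_i − a_{v+i})/5:
  u_0 = 2/7;  a_1 = 1;  u_1 = (u_0 − 1)/5 = -1/7
  u_1 = -1/7;  a_2 = 2;  u_2 = (u_1 − 2)/5 = -3/7
Digits: (0, 1, 2).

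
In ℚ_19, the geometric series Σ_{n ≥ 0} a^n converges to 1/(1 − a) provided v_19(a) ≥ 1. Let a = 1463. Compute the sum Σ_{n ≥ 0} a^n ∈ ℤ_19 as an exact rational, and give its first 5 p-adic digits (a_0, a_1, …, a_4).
Σ a^n = 1/(1 − a) = -1/1462;  first 5 digits = (1, 1, 5, 9, 10)

v_19(a) = 1 ≥ 1, so the series converges in ℤ_19 to 1/(1 − a) = 1/(1 − 1463) = -1/1462. Expand this rational in ℤ_19: compute digits iteratively via d_i = x_i mod 19, x_{i+1} = (x_i − d_i)/19. The first 5 digits are (1, 1, 5, 9, 10).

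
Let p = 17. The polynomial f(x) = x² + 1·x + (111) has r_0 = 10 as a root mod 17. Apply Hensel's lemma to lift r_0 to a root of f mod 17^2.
r_1 = 27 (mod 289)

Hensel: r_{i+1} = r_i − f(r_i)·(f′(r_i))^{-1} mod 17^{i+2}, f′(x) = 2x + 1. Iterate:
  r_0 = 10 (mod 17)
  r_1 = 27 (mod 289)
Final: r = 27 satisfies f(r) ≡ 0 mod 17^2.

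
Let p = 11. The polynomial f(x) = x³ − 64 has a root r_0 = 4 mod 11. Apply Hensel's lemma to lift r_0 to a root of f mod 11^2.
r_1 = 4 (mod 121)

Hensel: r_{i+1} = r_i − f(r_i)/f′(r_i) mod 11^{i+2}, where f′(x) = 3x². Iterate:
  r_0 = 4 (mod 11)
  r_1 = 4 (mod 121)
Final: r = 4 with f(r) ≡ 0 mod 11^2.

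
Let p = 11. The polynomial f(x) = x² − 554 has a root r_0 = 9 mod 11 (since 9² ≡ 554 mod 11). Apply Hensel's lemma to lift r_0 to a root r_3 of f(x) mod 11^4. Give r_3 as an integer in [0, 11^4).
r_3 = 14320 (mod 14641)

Hensel's recurrence: r_{i+1} = r_i − f(r_i)·(f′(r_i))^{-1} mod 11^{i+2}, with f′(x) = 2x. Iterate:
  r_0 = 9 (mod 11)
  r_1 = 42 (mod 121)
  r_2 = 1010 (mod 1331)
  r_3 = 14320 (mod 14641)
Final: r_3 = 14320, and one checks f(r_3) ≡ 0 mod 11^4.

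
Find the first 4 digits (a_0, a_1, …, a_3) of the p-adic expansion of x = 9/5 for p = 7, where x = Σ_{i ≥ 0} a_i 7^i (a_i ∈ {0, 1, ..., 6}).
(a_0, …, a_3) = (6, 5, 2, 1)

v_7(9/5) = 0 (numerator and denominator both coprime to 7), so x ∈ ℤ_7^×. Compute digits iteratively via a_i = x_i mod 7, x_{i+1} = (x_i − a_i)/7, with x_0 = x:
  x_0 = 9/5;  a_0 = 6;  x_1 = (x_0 − 6)/7 = -3/5
  x_1 = -3/5;  a_1 = 5;  x_2 = (x_1 − 5)/7 = -4/5
  x_2 = -4/5;  a_2 = 2;  x_3 = (x_2 − 2)/7 = -2/5
  x_3 = -2/5;  a_3 = 1;  x_4 = (x_3 − 1)/7 = -1/5
Digits: (6, 5, 2, 1).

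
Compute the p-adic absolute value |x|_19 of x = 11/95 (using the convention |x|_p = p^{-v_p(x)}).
|11/95|_19 = 19

Step 1 — compute v_19(x) by factoring powers of 19 out of the numerator and denominator: v_19(11/95) = -1. Step 2 — apply |x|_p = p^{-v_p(x)} = 19^{1} = 19.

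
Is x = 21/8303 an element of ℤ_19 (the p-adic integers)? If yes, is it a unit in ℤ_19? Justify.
x ∉ ℤ_19 (v_19(x) = -2 < 0)

ℤ_19 = {x ∈ ℚ_19 : v_19(x) ≥ 0} and ℤ_19^× = {x ∈ ℤ_19 : v_19(x) = 0}. Here v_19(21/8303) = v_19(num) − v_19(den) = -2; compare against these criteria.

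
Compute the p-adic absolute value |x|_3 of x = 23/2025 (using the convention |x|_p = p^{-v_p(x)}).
|23/2025|_3 = 81

Step 1 — compute v_3(x) by factoring powers of 3 out of the numerator and denominator: v_3(23/2025) = -4. Step 2 — apply |x|_p = p^{-v_p(x)} = 3^{4} = 81.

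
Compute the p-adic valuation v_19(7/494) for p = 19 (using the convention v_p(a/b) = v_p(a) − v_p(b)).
v_19(7/494) = -1

Factor powers of 19 from the numerator and denominator of the reduced fraction: 7 = 19^0 · 7 and 494 = 19^1 · 26. Apply v_p(a/b) = v_p(a) − v_p(b): v_19(7/494) = 0 − 1 = -1.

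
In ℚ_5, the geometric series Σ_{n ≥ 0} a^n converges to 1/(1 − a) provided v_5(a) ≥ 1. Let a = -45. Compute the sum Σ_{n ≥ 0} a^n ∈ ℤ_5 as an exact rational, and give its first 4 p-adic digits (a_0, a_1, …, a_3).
Σ a^n = 1/(1 − a) = 1/46;  first 4 digits = (1, 1, 4, 1)

v_5(a) = 1 ≥ 1, so the series converges in ℤ_5 to 1/(1 − a) = 1/(1 − (-45)) = 1/46. Expand this rational in ℤ_5: compute digits iteratively via d_i = x_i mod 5, x_{i+1} = (x_i − d_i)/5. The first 4 digits are (1, 1, 4, 1).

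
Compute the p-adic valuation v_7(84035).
v_7(84035) = 5

v_7(n) is the largest exponent k such that 7^k divides n. Factor out: 84035 = 7^5 · 5. (Sign doesn't affect v_p.) So v_7(84035) = 5.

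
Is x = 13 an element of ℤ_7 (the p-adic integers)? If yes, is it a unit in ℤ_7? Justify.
x ∈ ℤ_7^× (unit); v_7(x) = 0

ℤ_7 = {x ∈ ℚ_7 : v_7(x) ≥ 0} and ℤ_7^× = {x ∈ ℤ_7 : v_7(x) = 0}. Here v_7(13) = v_7(num) − v_7(den) = 0; compare against these criteria.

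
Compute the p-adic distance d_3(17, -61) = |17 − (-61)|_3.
d_3(17, -61) = 1/3

Step 1 — x − y = 17 − (-61) = 78. Step 2 — v_3(78) = 1 (factor: 78 = (3^1 · 26); the sign does not affect v_p). Step 3 — |x − y|_3 = 3^{-1} = 1/3.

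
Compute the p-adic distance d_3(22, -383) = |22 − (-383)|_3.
d_3(22, -383) = 1/81

Step 1 — x − y = 22 − (-383) = 405. Step 2 — v_3(405) = 4 (factor: 405 = (3^4 · 5); the sign does not affect v_p). Step 3 — |x − y|_3 = 3^{-4} = 1/81.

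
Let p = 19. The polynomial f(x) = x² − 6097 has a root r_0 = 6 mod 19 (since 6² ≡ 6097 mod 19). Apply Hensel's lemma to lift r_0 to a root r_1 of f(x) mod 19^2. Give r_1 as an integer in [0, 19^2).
r_1 = 120 (mod 361)

Hensel's recurrence: r_{i+1} = r_i − f(r_i)·(f′(r_i))^{-1} mod 19^{i+2}, with f′(x) = 2x. Iterate:
  r_0 = 6 (mod 19)
  r_1 = 120 (mod 361)
Final: r_1 = 120, and one checks f(r_1) ≡ 0 mod 19^2.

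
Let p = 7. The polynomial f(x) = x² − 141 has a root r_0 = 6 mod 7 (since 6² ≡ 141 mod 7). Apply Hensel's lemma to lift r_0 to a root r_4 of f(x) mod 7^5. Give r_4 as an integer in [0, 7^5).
r_4 = 13355 (mod 16807)

Hensel's recurrence: r_{i+1} = r_i − f(r_i)·(f′(r_i))^{-1} mod 7^{i+2}, with f′(x) = 2x. Iterate:
  r_0 = 6 (mod 7)
  r_1 = 27 (mod 49)
  r_2 = 321 (mod 343)
  r_3 = 1350 (mod 2401)
  r_4 = 13355 (mod 16807)
Final: r_4 = 13355, and one checks f(r_4) ≡ 0 mod 7^5.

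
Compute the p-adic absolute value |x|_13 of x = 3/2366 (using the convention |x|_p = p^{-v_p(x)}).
|3/2366|_13 = 169

Step 1 — compute v_13(x) by factoring powers of 13 out of the numerator and denominator: v_13(3/2366) = -2. Step 2 — apply |x|_p = p^{-v_p(x)} = 13^{2} = 169.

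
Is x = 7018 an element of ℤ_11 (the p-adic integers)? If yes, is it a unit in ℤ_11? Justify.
x ∈ ℤ_11 but not a unit; v_11(x) = 2 > 0

ℤ_11 = {x ∈ ℚ_11 : v_11(x) ≥ 0} and ℤ_11^× = {x ∈ ℤ_11 : v_11(x) = 0}. Here v_11(7018) = v_11(num) − v_11(den) = 2; compare against these criteria.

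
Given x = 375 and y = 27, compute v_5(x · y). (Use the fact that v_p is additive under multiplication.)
v_5(10125) = 3

v_p(x) = 3 (factor: 375 = 5^3 · 3); v_p(y) = 0 (factor: 27 = 5^0 · 27). Additivity: v_p(xy) = v_p(x) + v_p(y) = 3 + 0 = 3. (Direct check: xy = 10125 = 5^3 · (81).)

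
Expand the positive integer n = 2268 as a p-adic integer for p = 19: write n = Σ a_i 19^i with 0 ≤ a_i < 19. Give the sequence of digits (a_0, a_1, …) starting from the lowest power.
(a_0, a_1, …) = (7, 5, 6)

Repeated division by 19 gives the digits low-to-high: 2268 = 7 + 5·19^1 + 6·19^2. Digit sequence: (7, 5, 6).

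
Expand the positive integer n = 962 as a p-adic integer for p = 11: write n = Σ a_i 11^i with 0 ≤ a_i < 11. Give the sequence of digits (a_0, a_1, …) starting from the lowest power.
(a_0, a_1, …) = (5, 10, 7)

Repeated division by 11 gives the digits low-to-high: 962 = 5 + 10·11^1 + 7·11^2. Digit sequence: (5, 10, 7).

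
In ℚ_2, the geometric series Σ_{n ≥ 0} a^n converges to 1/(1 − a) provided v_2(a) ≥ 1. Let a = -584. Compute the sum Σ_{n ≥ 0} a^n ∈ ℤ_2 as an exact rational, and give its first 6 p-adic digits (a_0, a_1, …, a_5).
Σ a^n = 1/(1 − a) = 1/585;  first 6 digits = (1, 0, 0, 1, 1, 1)

v_2(a) = 3 ≥ 1, so the series converges in ℤ_2 to 1/(1 − a) = 1/(1 − (-584)) = 1/585. Expand this rational in ℤ_2: compute digits iteratively via d_i = x_i mod 2, x_{i+1} = (x_i − d_i)/2. The first 6 digits are (1, 0, 0, 1, 1, 1).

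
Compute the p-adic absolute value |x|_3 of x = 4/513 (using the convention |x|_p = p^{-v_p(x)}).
|4/513|_3 = 27

Step 1 — compute v_3(x) by factoring powers of 3 out of the numerator and denominator: v_3(4/513) = -3. Step 2 — apply |x|_p = p^{-v_p(x)} = 3^{3} = 27.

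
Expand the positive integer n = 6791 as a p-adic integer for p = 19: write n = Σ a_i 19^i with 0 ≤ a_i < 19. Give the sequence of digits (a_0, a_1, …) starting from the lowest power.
(a_0, a_1, …) = (8, 15, 18)

Repeated division by 19 gives the digits low-to-high: 6791 = 8 + 15·19^1 + 18·19^2. Digit sequence: (8, 15, 18).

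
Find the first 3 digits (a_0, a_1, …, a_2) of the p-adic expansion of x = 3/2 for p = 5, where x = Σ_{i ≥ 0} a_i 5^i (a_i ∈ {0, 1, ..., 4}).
(a_0, …, a_2) = (4, 2, 2)

v_5(3/2) = 0 (numerator and denominator both coprime to 5), so x ∈ ℤ_5^×. Compute digits iteratively via a_i = x_i mod 5, x_{i+1} = (x_i − a_i)/5, with x_0 = x:
  x_0 = 3/2;  a_0 = 4;  x_1 = (x_0 − 4)/5 = -1/2
  x_1 = -1/2;  a_1 = 2;  x_2 = (x_1 − 2)/5 = -1/2
  x_2 = -1/2;  a_2 = 2;  x_3 = (x_2 − 2)/5 = -1/2
Digits: (4, 2, 2).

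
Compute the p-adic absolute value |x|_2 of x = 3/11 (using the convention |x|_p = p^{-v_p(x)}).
|3/11|_2 = 1

Step 1 — compute v_2(x) by factoring powers of 2 out of the numerator and denominator: v_2(3/11) = 0. Step 2 — apply |x|_p = p^{-v_p(x)} = 2^{0} = 1.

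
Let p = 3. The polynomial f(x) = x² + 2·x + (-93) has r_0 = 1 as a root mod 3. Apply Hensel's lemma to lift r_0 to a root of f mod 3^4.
r_3 = 64 (mod 81)

Hensel: r_{i+1} = r_i − f(r_i)·(f′(r_i))^{-1} mod 3^{i+2}, f′(x) = 2x + 2. Iterate:
  r_0 = 1 (mod 3)
  r_1 = 1 (mod 9)
  r_2 = 10 (mod 27)
  r_3 = 64 (mod 81)
Final: r = 64 satisfies f(r) ≡ 0 mod 3^4.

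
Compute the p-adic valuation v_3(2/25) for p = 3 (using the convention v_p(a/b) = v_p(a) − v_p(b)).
v_3(2/25) = 0

Factor powers of 3 from the numerator and denominator of the reduced fraction: 2 = 3^0 · 2 and 25 = 3^0 · 25. Apply v_p(a/b) = v_p(a) − v_p(b): v_3(2/25) = 0 − 0 = 0.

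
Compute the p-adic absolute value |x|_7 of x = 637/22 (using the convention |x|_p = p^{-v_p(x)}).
|637/22|_7 = 1/49

Step 1 — compute v_7(x) by factoring powers of 7 out of the numerator and denominator: v_7(637/22) = 2. Step 2 — apply |x|_p = p^{-v_p(x)} = 7^{-2} = 1/49.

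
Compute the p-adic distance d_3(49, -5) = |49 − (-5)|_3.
d_3(49, -5) = 1/27

Step 1 — x − y = 49 − (-5) = 54. Step 2 — v_3(54) = 3 (factor: 54 = (3^3 · 2); the sign does not affect v_p). Step 3 — |x − y|_3 = 3^{-3} = 1/27.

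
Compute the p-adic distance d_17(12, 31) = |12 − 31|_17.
d_17(12, 31) = 1

Step 1 — x − y = 12 − 31 = -19. Step 2 — v_17(-19) = 0 (factor: -19 = −(17^0 · 19); the sign does not affect v_p). Step 3 — |x − y|_17 = 17^{0} = 1.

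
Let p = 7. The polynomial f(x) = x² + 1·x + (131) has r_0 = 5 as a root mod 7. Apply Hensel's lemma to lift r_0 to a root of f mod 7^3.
r_2 = 75 (mod 343)

Hensel: r_{i+1} = r_i − f(r_i)·(f′(r_i))^{-1} mod 7^{i+2}, f′(x) = 2x + 1. Iterate:
  r_0 = 5 (mod 7)
  r_1 = 26 (mod 49)
  r_2 = 75 (mod 343)
Final: r = 75 satisfies f(r) ≡ 0 mod 7^3.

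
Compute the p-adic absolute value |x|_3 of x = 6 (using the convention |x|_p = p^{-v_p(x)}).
|6|_3 = 1/3

Step 1 — compute v_3(x) by factoring powers of 3 out of the numerator and denominator: v_3(6) = 1. Step 2 — apply |x|_p = p^{-v_p(x)} = 3^{-1} = 1/3.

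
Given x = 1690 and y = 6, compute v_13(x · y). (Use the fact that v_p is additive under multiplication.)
v_13(10140) = 2

v_p(x) = 2 (factor: 1690 = 13^2 · 10); v_p(y) = 0 (factor: 6 = 13^0 · 6). Additivity: v_p(xy) = v_p(x) + v_p(y) = 2 + 0 = 2. (Direct check: xy = 10140 = 13^2 · (60).)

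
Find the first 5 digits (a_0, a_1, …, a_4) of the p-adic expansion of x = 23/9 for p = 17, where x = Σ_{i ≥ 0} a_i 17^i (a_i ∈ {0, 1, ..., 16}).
(a_0, …, a_4) = (12, 7, 9, 7, 9)

v_17(23/9) = 0 (numerator and denominator both coprime to 17), so x ∈ ℤ_17^×. Compute digits iteratively via a_i = x_i mod 17, x_{i+1} = (x_i − a_i)/17, with x_0 = x:
  x_0 = 23/9;  a_0 = 12;  x_1 = (x_0 − 12)/17 = -5/9
  x_1 = -5/9;  a_1 = 7;  x_2 = (x_1 − 7)/17 = -4/9
  x_2 = -4/9;  a_2 = 9;  x_3 = (x_2 − 9)/17 = -5/9
  x_3 = -5/9;  a_3 = 7;  x_4 = (x_3 − 7)/17 = -4/9
  x_4 = -4/9;  a_4 = 9;  x_5 = (x_4 − 9)/17 = -5/9
Digits: (12, 7, 9, 7, 9).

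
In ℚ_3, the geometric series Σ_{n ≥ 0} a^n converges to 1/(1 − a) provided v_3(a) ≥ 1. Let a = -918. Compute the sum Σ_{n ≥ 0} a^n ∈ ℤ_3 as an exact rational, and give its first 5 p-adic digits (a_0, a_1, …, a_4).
Σ a^n = 1/(1 − a) = 1/919;  first 5 digits = (1, 0, 0, 2, 0)

v_3(a) = 3 ≥ 1, so the series converges in ℤ_3 to 1/(1 − a) = 1/(1 − (-918)) = 1/919. Expand this rational in ℤ_3: compute digits iteratively via d_i = x_i mod 3, x_{i+1} = (x_i − d_i)/3. The first 5 digits are (1, 0, 0, 2, 0).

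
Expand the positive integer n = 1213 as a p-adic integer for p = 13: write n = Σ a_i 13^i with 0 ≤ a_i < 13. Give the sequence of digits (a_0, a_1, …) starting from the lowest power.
(a_0, a_1, …) = (4, 2, 7)

Repeated division by 13 gives the digits low-to-high: 1213 = 4 + 2·13^1 + 7·13^2. Digit sequence: (4, 2, 7).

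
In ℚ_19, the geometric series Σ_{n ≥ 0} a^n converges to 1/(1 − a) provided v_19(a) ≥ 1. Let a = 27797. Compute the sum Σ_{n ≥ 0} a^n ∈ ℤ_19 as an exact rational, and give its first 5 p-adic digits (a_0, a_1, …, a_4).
Σ a^n = 1/(1 − a) = -1/27796;  first 5 digits = (1, 0, 1, 4, 1)

v_19(a) = 2 ≥ 1, so the series converges in ℤ_19 to 1/(1 − a) = 1/(1 − 27797) = -1/27796. Expand this rational in ℤ_19: compute digits iteratively via d_i = x_i mod 19, x_{i+1} = (x_i − d_i)/19. The first 5 digits are (1, 0, 1, 4, 1).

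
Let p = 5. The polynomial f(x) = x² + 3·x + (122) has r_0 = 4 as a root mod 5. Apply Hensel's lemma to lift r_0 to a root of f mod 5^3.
r_2 = 104 (mod 125)

Hensel: r_{i+1} = r_i − f(r_i)·(f′(r_i))^{-1} mod 5^{i+2}, f′(x) = 2x + 3. Iterate:
  r_0 = 4 (mod 5)
  r_1 = 4 (mod 25)
  r_2 = 104 (mod 125)
Final: r = 104 satisfies f(r) ≡ 0 mod 5^3.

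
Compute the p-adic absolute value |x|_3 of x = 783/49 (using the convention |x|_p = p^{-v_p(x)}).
|783/49|_3 = 1/27

Step 1 — compute v_3(x) by factoring powers of 3 out of the numerator and denominator: v_3(783/49) = 3. Step 2 — apply |x|_p = p^{-v_p(x)} = 3^{-3} = 1/27.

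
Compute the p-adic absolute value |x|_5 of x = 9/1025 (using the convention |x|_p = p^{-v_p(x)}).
|9/1025|_5 = 25

Step 1 — compute v_5(x) by factoring powers of 5 out of the numerator and denominator: v_5(9/1025) = -2. Step 2 — apply |x|_p = p^{-v_p(x)} = 5^{2} = 25.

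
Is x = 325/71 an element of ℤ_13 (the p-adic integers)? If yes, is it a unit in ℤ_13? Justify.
x ∈ ℤ_13 but not a unit; v_13(x) = 1 > 0

ℤ_13 = {x ∈ ℚ_13 : v_13(x) ≥ 0} and ℤ_13^× = {x ∈ ℤ_13 : v_13(x) = 0}. Here v_13(325/71) = v_13(num) − v_13(den) = 1; compare against these criteria.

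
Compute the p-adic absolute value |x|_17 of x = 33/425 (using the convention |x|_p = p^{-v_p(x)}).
|33/425|_17 = 17

Step 1 — compute v_17(x) by factoring powers of 17 out of the numerator and denominator: v_17(33/425) = -1. Step 2 — apply |x|_p = p^{-v_p(x)} = 17^{1} = 17.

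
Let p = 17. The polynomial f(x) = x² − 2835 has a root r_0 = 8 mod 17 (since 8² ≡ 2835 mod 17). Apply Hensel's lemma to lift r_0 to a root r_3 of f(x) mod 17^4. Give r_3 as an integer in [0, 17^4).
r_3 = 62551 (mod 83521)

Hensel's recurrence: r_{i+1} = r_i − f(r_i)·(f′(r_i))^{-1} mod 17^{i+2}, with f′(x) = 2x. Iterate:
  r_0 = 8 (mod 17)
  r_1 = 127 (mod 289)
  r_2 = 3595 (mod 4913)
  r_3 = 62551 (mod 83521)
Final: r_3 = 62551, and one checks f(r_3) ≡ 0 mod 17^4.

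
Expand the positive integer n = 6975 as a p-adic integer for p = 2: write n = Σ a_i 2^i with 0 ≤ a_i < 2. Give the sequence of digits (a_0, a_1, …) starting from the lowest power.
(a_0, a_1, …) = (1, 1, 1, 1, 1, 1, 0, 0, 1, 1, 0, 1, 1)

Repeated division by 2 gives the digits low-to-high: 6975 = 1 + 1·2^1 + 1·2^2 + 1·2^3 + 1·2^4 + 1·2^5 + 1·2^8 + 1·2^9 + 1·2^11 + 1·2^12. Digit sequence: (1, 1, 1, 1, 1, 1, 0, 0, 1, 1, 0, 1, 1).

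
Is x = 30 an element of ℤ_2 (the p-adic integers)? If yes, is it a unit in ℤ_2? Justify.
x ∈ ℤ_2 but not a unit; v_2(x) = 1 > 0

ℤ_2 = {x ∈ ℚ_2 : v_2(x) ≥ 0} and ℤ_2^× = {x ∈ ℤ_2 : v_2(x) = 0}. Here v_2(30) = v_2(num) − v_2(den) = 1; compare against these criteria.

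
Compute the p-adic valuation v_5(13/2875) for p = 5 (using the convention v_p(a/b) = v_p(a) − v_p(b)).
v_5(13/2875) = -3

Factor powers of 5 from the numerator and denominator of the reduced fraction: 13 = 5^0 · 13 and 2875 = 5^3 · 23. Apply v_p(a/b) = v_p(a) − v_p(b): v_5(13/2875) = 0 − 3 = -3.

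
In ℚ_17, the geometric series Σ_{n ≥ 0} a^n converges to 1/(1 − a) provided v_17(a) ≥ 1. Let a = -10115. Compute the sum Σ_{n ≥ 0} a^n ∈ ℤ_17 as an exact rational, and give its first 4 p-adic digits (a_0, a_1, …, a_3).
Σ a^n = 1/(1 − a) = 1/10116;  first 4 digits = (1, 0, 16, 14)

v_17(a) = 2 ≥ 1, so the series converges in ℤ_17 to 1/(1 − a) = 1/(1 − (-10115)) = 1/10116. Expand this rational in ℤ_17: compute digits iteratively via d_i = x_i mod 17, x_{i+1} = (x_i − d_i)/17. The first 4 digits are (1, 0, 16, 14).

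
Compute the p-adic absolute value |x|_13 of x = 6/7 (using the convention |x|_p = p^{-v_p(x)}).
|6/7|_13 = 1

Step 1 — compute v_13(x) by factoring powers of 13 out of the numerator and denominator: v_13(6/7) = 0. Step 2 — apply |x|_p = p^{-v_p(x)} = 13^{0} = 1.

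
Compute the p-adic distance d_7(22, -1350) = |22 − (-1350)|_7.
d_7(22, -1350) = 1/343

Step 1 — x − y = 22 − (-1350) = 1372. Step 2 — v_7(1372) = 3 (factor: 1372 = (7^3 · 4); the sign does not affect v_p). Step 3 — |x − y|_7 = 7^{-3} = 1/343.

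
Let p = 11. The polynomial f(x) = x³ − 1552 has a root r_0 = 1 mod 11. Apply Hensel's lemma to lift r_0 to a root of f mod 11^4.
r_3 = 12739 (mod 14641)

Hensel: r_{i+1} = r_i − f(r_i)/f′(r_i) mod 11^{i+2}, where f′(x) = 3x². Iterate:
  r_0 = 1 (mod 11)
  r_1 = 34 (mod 121)
  r_2 = 760 (mod 1331)
  r_3 = 12739 (mod 14641)
Final: r = 12739 with f(r) ≡ 0 mod 11^4.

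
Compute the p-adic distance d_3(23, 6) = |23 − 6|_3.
d_3(23, 6) = 1

Step 1 — x − y = 23 − 6 = 17. Step 2 — v_3(17) = 0 (factor: 17 = (3^0 · 17); the sign does not affect v_p). Step 3 — |x − y|_3 = 3^{0} = 1.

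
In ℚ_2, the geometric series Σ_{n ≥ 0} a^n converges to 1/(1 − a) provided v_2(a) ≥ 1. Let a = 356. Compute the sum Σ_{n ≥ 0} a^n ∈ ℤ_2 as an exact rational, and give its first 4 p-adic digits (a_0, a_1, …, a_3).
Σ a^n = 1/(1 − a) = -1/355;  first 4 digits = (1, 0, 1, 0)

v_2(a) = 2 ≥ 1, so the series converges in ℤ_2 to 1/(1 − a) = 1/(1 − 356) = -1/355. Expand this rational in ℤ_2: compute digits iteratively via d_i = x_i mod 2, x_{i+1} = (x_i − d_i)/2. The first 4 digits are (1, 0, 1, 0).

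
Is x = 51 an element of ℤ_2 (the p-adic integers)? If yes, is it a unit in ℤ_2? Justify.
x ∈ ℤ_2^× (unit); v_2(x) = 0

ℤ_2 = {x ∈ ℚ_2 : v_2(x) ≥ 0} and ℤ_2^× = {x ∈ ℤ_2 : v_2(x) = 0}. Here v_2(51) = v_2(num) − v_2(den) = 0; compare against these criteria.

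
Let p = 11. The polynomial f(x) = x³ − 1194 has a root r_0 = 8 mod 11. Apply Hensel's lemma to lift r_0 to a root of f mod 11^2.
r_1 = 96 (mod 121)

Hensel: r_{i+1} = r_i − f(r_i)/f′(r_i) mod 11^{i+2}, where f′(x) = 3x². Iterate:
  r_0 = 8 (mod 11)
  r_1 = 96 (mod 121)
Final: r = 96 with f(r) ≡ 0 mod 11^2.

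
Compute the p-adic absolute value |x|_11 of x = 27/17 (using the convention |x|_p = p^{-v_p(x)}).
|27/17|_11 = 1

Step 1 — compute v_11(x) by factoring powers of 11 out of the numerator and denominator: v_11(27/17) = 0. Step 2 — apply |x|_p = p^{-v_p(x)} = 11^{0} = 1.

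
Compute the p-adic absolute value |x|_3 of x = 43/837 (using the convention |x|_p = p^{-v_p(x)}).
|43/837|_3 = 27

Step 1 — compute v_3(x) by factoring powers of 3 out of the numerator and denominator: v_3(43/837) = -3. Step 2 — apply |x|_p = p^{-v_p(x)} = 3^{3} = 27.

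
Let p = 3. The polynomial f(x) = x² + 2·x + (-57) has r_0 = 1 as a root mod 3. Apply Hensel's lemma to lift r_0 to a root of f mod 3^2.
r_1 = 1 (mod 9)

Hensel: r_{i+1} = r_i − f(r_i)·(f′(r_i))^{-1} mod 3^{i+2}, f′(x) = 2x + 2. Iterate:
  r_0 = 1 (mod 3)
  r_1 = 1 (mod 9)
Final: r = 1 satisfies f(r) ≡ 0 mod 3^2.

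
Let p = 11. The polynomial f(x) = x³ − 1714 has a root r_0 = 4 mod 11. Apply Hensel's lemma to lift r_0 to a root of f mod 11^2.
r_1 = 114 (mod 121)

Hensel: r_{i+1} = r_i − f(r_i)/f′(r_i) mod 11^{i+2}, where f′(x) = 3x². Iterate:
  r_0 = 4 (mod 11)
  r_1 = 114 (mod 121)
Final: r = 114 with f(r) ≡ 0 mod 11^2.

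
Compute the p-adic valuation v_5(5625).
v_5(5625) = 4

v_5(n) is the largest exponent k such that 5^k divides n. Factor out: 5625 = 5^4 · 9. (Sign doesn't affect v_p.) So v_5(5625) = 4.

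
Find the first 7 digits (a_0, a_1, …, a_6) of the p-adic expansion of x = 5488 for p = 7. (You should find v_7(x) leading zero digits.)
(a_0, …, a_6) = (0, 0, 0, 2, 2, 0, 0)

v_7(5488) = 3, so a_0 = ... = a_2 = 0. Factor out: x = 7^3 · u with u = 16 a unit in ℤ_7. Expand u iteratively via a_{v+i} = u_i mod 7, u_{i+1} = (u_i − a_{v+i})/7:
  u_0 = 16;  a_3 = 2;  u_1 = (u_0 − 2)/7 = 2
  u_1 = 2;  a_4 = 2;  u_2 = (u_1 − 2)/7 = 0
  u_2 = 0;  a_5 = 0;  u_3 = (u_2 − 0)/7 = 0
  u_3 = 0;  a_6 = 0;  u_4 = (u_3 − 0)/7 = 0
Digits: (0, 0, 0, 2, 2, 0, 0).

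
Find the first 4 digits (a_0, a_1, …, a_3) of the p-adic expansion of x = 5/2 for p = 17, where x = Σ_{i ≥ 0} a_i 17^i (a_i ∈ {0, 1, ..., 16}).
(a_0, …, a_3) = (11, 8, 8, 8)

v_17(5/2) = 0 (numerator and denominator both coprime to 17), so x ∈ ℤ_17^×. Compute digits iteratively via a_i = x_i mod 17, x_{i+1} = (x_i − a_i)/17, with x_0 = x:
  x_0 = 5/2;  a_0 = 11;  x_1 = (x_0 − 11)/17 = -1/2
  x_1 = -1/2;  a_1 = 8;  x_2 = (x_1 − 8)/17 = -1/2
  x_2 = -1/2;  a_2 = 8;  x_3 = (x_2 − 8)/17 = -1/2
  x_3 = -1/2;  a_3 = 8;  x_4 = (x_3 − 8)/17 = -1/2
Digits: (11, 8, 8, 8).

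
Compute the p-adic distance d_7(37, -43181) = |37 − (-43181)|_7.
d_7(37, -43181) = 1/2401

Step 1 — x − y = 37 − (-43181) = 43218. Step 2 — v_7(43218) = 4 (factor: 43218 = (7^4 · 18); the sign does not affect v_p). Step 3 — |x − y|_7 = 7^{-4} = 1/2401.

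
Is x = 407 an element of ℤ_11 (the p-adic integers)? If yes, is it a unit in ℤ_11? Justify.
x ∈ ℤ_11 but not a unit; v_11(x) = 1 > 0

ℤ_11 = {x ∈ ℚ_11 : v_11(x) ≥ 0} and ℤ_11^× = {x ∈ ℤ_11 : v_11(x) = 0}. Here v_11(407) = v_11(num) − v_11(den) = 1; compare against these criteria.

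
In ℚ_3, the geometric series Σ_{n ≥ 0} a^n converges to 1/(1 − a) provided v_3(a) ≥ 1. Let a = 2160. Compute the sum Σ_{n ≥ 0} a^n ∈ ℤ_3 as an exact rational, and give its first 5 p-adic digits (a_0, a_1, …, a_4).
Σ a^n = 1/(1 − a) = -1/2159;  first 5 digits = (1, 0, 0, 2, 2)

v_3(a) = 3 ≥ 1, so the series converges in ℤ_3 to 1/(1 − a) = 1/(1 − 2160) = -1/2159. Expand this rational in ℤ_3: compute digits iteratively via d_i = x_i mod 3, x_{i+1} = (x_i − d_i)/3. The first 5 digits are (1, 0, 0, 2, 2).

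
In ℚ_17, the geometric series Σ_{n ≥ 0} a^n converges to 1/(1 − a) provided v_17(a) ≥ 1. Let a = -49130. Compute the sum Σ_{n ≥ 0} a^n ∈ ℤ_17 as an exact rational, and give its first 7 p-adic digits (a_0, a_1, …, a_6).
Σ a^n = 1/(1 − a) = 1/49131;  first 7 digits = (1, 0, 0, 7, 16, 16, 14)

v_17(a) = 3 ≥ 1, so the series converges in ℤ_17 to 1/(1 − a) = 1/(1 − (-49130)) = 1/49131. Expand this rational in ℤ_17: compute digits iteratively via d_i = x_i mod 17, x_{i+1} = (x_i − d_i)/17. The first 7 digits are (1, 0, 0, 7, 16, 16, 14).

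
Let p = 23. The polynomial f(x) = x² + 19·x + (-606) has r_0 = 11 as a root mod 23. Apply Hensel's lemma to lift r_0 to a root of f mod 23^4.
r_3 = 229965 (mod 279841)

Hensel: r_{i+1} = r_i − f(r_i)·(f′(r_i))^{-1} mod 23^{i+2}, f′(x) = 2x + 19. Iterate:
  r_0 = 11 (mod 23)
  r_1 = 379 (mod 529)
  r_2 = 10959 (mod 12167)
  r_3 = 229965 (mod 279841)
Final: r = 229965 satisfies f(r) ≡ 0 mod 23^4.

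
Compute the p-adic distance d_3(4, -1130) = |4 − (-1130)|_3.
d_3(4, -1130) = 1/81

Step 1 — x − y = 4 − (-1130) = 1134. Step 2 — v_3(1134) = 4 (factor: 1134 = (3^4 · 14); the sign does not affect v_p). Step 3 — |x − y|_3 = 3^{-4} = 1/81.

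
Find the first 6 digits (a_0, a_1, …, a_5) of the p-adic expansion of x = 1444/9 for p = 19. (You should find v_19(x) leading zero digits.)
(a_0, …, a_5) = (0, 0, 11, 10, 10, 10)

v_19(1444/9) = 2, so a_0 = ... = a_1 = 0. Factor out: x = 19^2 · u with u = 4/9 a unit in ℤ_19. Expand u iteratively via a_{v+i} = u_i mod 19, u_{i+1} = (u_i − a_{v+i})/19:
  u_0 = 4/9;  a_2 = 11;  u_1 = (u_0 − 11)/19 = -5/9
  u_1 = -5/9;  a_3 = 10;  u_2 = (u_1 − 10)/19 = -5/9
  u_2 = -5/9;  a_4 = 10;  u_3 = (u_2 − 10)/19 = -5/9
  u_3 = -5/9;  a_5 = 10;  u_4 = (u_3 − 10)/19 = -5/9
Digits: (0, 0, 11, 10, 10, 10).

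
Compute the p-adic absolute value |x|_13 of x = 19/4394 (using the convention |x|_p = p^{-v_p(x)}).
|19/4394|_13 = 2197

Step 1 — compute v_13(x) by factoring powers of 13 out of the numerator and denominator: v_13(19/4394) = -3. Step 2 — apply |x|_p = p^{-v_p(x)} = 13^{3} = 2197.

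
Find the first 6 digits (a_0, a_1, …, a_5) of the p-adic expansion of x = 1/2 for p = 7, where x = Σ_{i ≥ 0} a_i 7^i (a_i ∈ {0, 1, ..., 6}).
(a_0, …, a_5) = (4, 3, 3, 3, 3, 3)

v_7(1/2) = 0 (numerator and denominator both coprime to 7), so x ∈ ℤ_7^×. Compute digits iteratively via a_i = x_i mod 7, x_{i+1} = (x_i − a_i)/7, with x_0 = x:
  x_0 = 1/2;  a_0 = 4;  x_1 = (x_0 − 4)/7 = -1/2
  x_1 = -1/2;  a_1 = 3;  x_2 = (x_1 − 3)/7 = -1/2
  x_2 = -1/2;  a_2 = 3;  x_3 = (x_2 − 3)/7 = -1/2
  x_3 = -1/2;  a_3 = 3;  x_4 = (x_3 − 3)/7 = -1/2
  x_4 = -1/2;  a_4 = 3;  x_5 = (x_4 − 3)/7 = -1/2
  x_5 = -1/2;  a_5 = 3;  x_6 = (x_5 − 3)/7 = -1/2
Digits: (4, 3, 3, 3, 3, 3).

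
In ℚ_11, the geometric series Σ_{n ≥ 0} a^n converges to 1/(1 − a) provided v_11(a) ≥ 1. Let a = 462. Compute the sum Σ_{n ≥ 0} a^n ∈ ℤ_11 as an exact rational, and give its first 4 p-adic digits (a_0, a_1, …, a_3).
Σ a^n = 1/(1 − a) = -1/461;  first 4 digits = (1, 9, 7, 9)

v_11(a) = 1 ≥ 1, so the series converges in ℤ_11 to 1/(1 − a) = 1/(1 − 462) = -1/461. Expand this rational in ℤ_11: compute digits iteratively via d_i = x_i mod 11, x_{i+1} = (x_i − d_i)/11. The first 4 digits are (1, 9, 7, 9).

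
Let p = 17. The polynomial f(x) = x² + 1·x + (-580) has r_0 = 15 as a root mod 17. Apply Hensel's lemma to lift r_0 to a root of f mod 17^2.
r_1 = 287 (mod 289)

Hensel: r_{i+1} = r_i − f(r_i)·(f′(r_i))^{-1} mod 17^{i+2}, f′(x) = 2x + 1. Iterate:
  r_0 = 15 (mod 17)
  r_1 = 287 (mod 289)
Final: r = 287 satisfies f(r) ≡ 0 mod 17^2.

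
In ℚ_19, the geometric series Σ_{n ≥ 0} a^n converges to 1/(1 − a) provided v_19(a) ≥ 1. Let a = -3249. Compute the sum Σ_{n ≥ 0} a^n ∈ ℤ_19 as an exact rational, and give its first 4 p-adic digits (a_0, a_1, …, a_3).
Σ a^n = 1/(1 − a) = 1/3250;  first 4 digits = (1, 0, 10, 18)

v_19(a) = 2 ≥ 1, so the series converges in ℤ_19 to 1/(1 − a) = 1/(1 − (-3249)) = 1/3250. Expand this rational in ℤ_19: compute digits iteratively via d_i = x_i mod 19, x_{i+1} = (x_i − d_i)/19. The first 4 digits are (1, 0, 10, 18).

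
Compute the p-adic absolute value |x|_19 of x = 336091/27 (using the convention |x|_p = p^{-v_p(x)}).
|336091/27|_19 = 1/6859

Step 1 — compute v_19(x) by factoring powers of 19 out of the numerator and denominator: v_19(336091/27) = 3. Step 2 — apply |x|_p = p^{-v_p(x)} = 19^{-3} = 1/6859.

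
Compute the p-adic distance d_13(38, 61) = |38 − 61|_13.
d_13(38, 61) = 1

Step 1 — x − y = 38 − 61 = -23. Step 2 — v_13(-23) = 0 (factor: -23 = −(13^0 · 23); the sign does not affect v_p). Step 3 — |x − y|_13 = 13^{0} = 1.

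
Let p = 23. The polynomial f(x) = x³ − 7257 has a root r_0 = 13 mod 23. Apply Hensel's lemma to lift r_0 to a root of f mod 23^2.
r_1 = 312 (mod 529)

Hensel: r_{i+1} = r_i − f(r_i)/f′(r_i) mod 23^{i+2}, where f′(x) = 3x². Iterate:
  r_0 = 13 (mod 23)
  r_1 = 312 (mod 529)
Final: r = 312 with f(r) ≡ 0 mod 23^2.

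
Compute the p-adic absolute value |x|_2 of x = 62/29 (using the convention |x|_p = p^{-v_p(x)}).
|62/29|_2 = 1/2

Step 1 — compute v_2(x) by factoring powers of 2 out of the numerator and denominator: v_2(62/29) = 1. Step 2 — apply |x|_p = p^{-v_p(x)} = 2^{-1} = 1/2.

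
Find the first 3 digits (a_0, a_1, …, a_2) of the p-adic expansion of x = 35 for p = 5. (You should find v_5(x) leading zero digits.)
(a_0, …, a_2) = (0, 2, 1)

v_5(35) = 1, so a_0 = ... = a_0 = 0. Factor out: x = 5^1 · u with u = 7 a unit in ℤ_5. Expand u iteratively via a_{v+i} = u_i mod 5, u_{i+1} = (u_i − a_{v+i})/5:
  u_0 = 7;  a_1 = 2;  u_1 = (u_0 − 2)/5 = 1
  u_1 = 1;  a_2 = 1;  u_2 = (u_1 − 1)/5 = 0
Digits: (0, 2, 1).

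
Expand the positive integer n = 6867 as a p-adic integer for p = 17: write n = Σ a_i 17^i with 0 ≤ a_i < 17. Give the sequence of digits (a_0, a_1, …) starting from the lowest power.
(a_0, a_1, …) = (16, 12, 6, 1)

Repeated division by 17 gives the digits low-to-high: 6867 = 16 + 12·17^1 + 6·17^2 + 1·17^3. Digit sequence: (16, 12, 6, 1).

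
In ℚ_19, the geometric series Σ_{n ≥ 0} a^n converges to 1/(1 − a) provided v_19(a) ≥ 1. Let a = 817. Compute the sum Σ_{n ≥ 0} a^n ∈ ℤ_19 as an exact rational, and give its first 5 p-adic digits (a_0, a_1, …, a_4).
Σ a^n = 1/(1 − a) = -1/816;  first 5 digits = (1, 5, 8, 13, 7)

v_19(a) = 1 ≥ 1, so the series converges in ℤ_19 to 1/(1 − a) = 1/(1 − 817) = -1/816. Expand this rational in ℤ_19: compute digits iteratively via d_i = x_i mod 19, x_{i+1} = (x_i − d_i)/19. The first 5 digits are (1, 5, 8, 13, 7).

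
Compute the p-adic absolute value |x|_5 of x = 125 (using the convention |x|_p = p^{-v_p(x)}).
|125|_5 = 1/125

Step 1 — compute v_5(x) by factoring powers of 5 out of the numerator and denominator: v_5(125) = 3. Step 2 — apply |x|_p = p^{-v_p(x)} = 5^{-3} = 1/125.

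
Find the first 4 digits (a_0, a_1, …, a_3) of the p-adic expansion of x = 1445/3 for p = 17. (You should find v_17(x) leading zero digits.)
(a_0, …, a_3) = (0, 0, 13, 5)

v_17(1445/3) = 2, so a_0 = ... = a_1 = 0. Factor out: x = 17^2 · u with u = 5/3 a unit in ℤ_17. Expand u iteratively via a_{v+i} = u_i mod 17, u_{i+1} = (u_i − a_{v+i})/17:
  u_0 = 5/3;  a_2 = 13;  u_1 = (u_0 − 13)/17 = -2/3
  u_1 = -2/3;  a_3 = 5;  u_2 = (u_1 − 5)/17 = -1/3
Digits: (0, 0, 13, 5).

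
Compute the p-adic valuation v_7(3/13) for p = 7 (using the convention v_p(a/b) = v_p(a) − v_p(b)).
v_7(3/13) = 0

Factor powers of 7 from the numerator and denominator of the reduced fraction: 3 = 7^0 · 3 and 13 = 7^0 · 13. Apply v_p(a/b) = v_p(a) − v_p(b): v_7(3/13) = 0 − 0 = 0.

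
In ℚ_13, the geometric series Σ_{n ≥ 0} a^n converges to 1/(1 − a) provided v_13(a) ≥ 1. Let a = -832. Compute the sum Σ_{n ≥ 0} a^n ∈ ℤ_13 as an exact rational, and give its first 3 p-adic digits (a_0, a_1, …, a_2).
Σ a^n = 1/(1 − a) = 1/833;  first 3 digits = (1, 1, 9)

v_13(a) = 1 ≥ 1, so the series converges in ℤ_13 to 1/(1 − a) = 1/(1 − (-832)) = 1/833. Expand this rational in ℤ_13: compute digits iteratively via d_i = x_i mod 13, x_{i+1} = (x_i − d_i)/13. The first 3 digits are (1, 1, 9).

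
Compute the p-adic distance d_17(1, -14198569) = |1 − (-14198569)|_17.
d_17(1, -14198569) = 1/1419857

Step 1 — x − y = 1 − (-14198569) = 14198570. Step 2 — v_17(14198570) = 5 (factor: 14198570 = (17^5 · 10); the sign does not affect v_p). Step 3 — |x − y|_17 = 17^{-5} = 1/1419857.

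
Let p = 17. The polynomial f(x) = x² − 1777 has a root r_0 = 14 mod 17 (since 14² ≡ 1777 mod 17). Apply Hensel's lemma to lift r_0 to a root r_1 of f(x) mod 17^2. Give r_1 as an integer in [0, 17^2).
r_1 = 184 (mod 289)

Hensel's recurrence: r_{i+1} = r_i − f(r_i)·(f′(r_i))^{-1} mod 17^{i+2}, with f′(x) = 2x. Iterate:
  r_0 = 14 (mod 17)
  r_1 = 184 (mod 289)
Final: r_1 = 184, and one checks f(r_1) ≡ 0 mod 17^2.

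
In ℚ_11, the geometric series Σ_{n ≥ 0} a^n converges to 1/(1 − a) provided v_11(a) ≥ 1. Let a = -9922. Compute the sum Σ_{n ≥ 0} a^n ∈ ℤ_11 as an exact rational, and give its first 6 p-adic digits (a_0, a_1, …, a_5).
Σ a^n = 1/(1 − a) = 1/9923;  first 6 digits = (1, 0, 6, 3, 2, 6)

v_11(a) = 2 ≥ 1, so the series converges in ℤ_11 to 1/(1 − a) = 1/(1 − (-9922)) = 1/9923. Expand this rational in ℤ_11: compute digits iteratively via d_i = x_i mod 11, x_{i+1} = (x_i − d_i)/11. The first 6 digits are (1, 0, 6, 3, 2, 6).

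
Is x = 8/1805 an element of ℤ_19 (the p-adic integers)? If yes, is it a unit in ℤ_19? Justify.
x ∉ ℤ_19 (v_19(x) = -2 < 0)

ℤ_19 = {x ∈ ℚ_19 : v_19(x) ≥ 0} and ℤ_19^× = {x ∈ ℤ_19 : v_19(x) = 0}. Here v_19(8/1805) = v_19(num) − v_19(den) = -2; compare against these criteria.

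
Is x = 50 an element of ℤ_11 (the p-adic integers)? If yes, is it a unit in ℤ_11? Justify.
x ∈ ℤ_11^× (unit); v_11(x) = 0

ℤ_11 = {x ∈ ℚ_11 : v_11(x) ≥ 0} and ℤ_11^× = {x ∈ ℤ_11 : v_11(x) = 0}. Here v_11(50) = v_11(num) − v_11(den) = 0; compare against these criteria.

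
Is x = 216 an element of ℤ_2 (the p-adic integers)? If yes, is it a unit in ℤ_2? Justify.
x ∈ ℤ_2 but not a unit; v_2(x) = 3 > 0

ℤ_2 = {x ∈ ℚ_2 : v_2(x) ≥ 0} and ℤ_2^× = {x ∈ ℤ_2 : v_2(x) = 0}. Here v_2(216) = v_2(num) − v_2(den) = 3; compare against these criteria.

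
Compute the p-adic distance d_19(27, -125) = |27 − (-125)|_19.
d_19(27, -125) = 1/19

Step 1 — x − y = 27 − (-125) = 152. Step 2 — v_19(152) = 1 (factor: 152 = (19^1 · 8); the sign does not affect v_p). Step 3 — |x − y|_19 = 19^{-1} = 1/19.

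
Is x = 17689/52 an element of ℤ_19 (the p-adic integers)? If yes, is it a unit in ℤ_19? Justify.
x ∈ ℤ_19 but not a unit; v_19(x) = 2 > 0

ℤ_19 = {x ∈ ℚ_19 : v_19(x) ≥ 0} and ℤ_19^× = {x ∈ ℤ_19 : v_19(x) = 0}. Here v_19(17689/52) = v_19(num) − v_19(den) = 2; compare against these criteria.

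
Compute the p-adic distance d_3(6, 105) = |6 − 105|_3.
d_3(6, 105) = 1/9

Step 1 — x − y = 6 − 105 = -99. Step 2 — v_3(-99) = 2 (factor: -99 = −(3^2 · 11); the sign does not affect v_p). Step 3 — |x − y|_3 = 3^{-2} = 1/9.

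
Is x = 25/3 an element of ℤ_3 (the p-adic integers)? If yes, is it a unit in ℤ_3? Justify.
x ∉ ℤ_3 (v_3(x) = -1 < 0)

ℤ_3 = {x ∈ ℚ_3 : v_3(x) ≥ 0} and ℤ_3^× = {x ∈ ℤ_3 : v_3(x) = 0}. Here v_3(25/3) = v_3(num) − v_3(den) = -1; compare against these criteria.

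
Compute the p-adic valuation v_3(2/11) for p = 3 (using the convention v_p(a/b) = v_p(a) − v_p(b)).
v_3(2/11) = 0

Factor powers of 3 from the numerator and denominator of the reduced fraction: 2 = 3^0 · 2 and 11 = 3^0 · 11. Apply v_p(a/b) = v_p(a) − v_p(b): v_3(2/11) = 0 − 0 = 0.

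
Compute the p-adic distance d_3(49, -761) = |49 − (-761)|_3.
d_3(49, -761) = 1/81

Step 1 — x − y = 49 − (-761) = 810. Step 2 — v_3(810) = 4 (factor: 810 = (3^4 · 10); the sign does not affect v_p). Step 3 — |x − y|_3 = 3^{-4} = 1/81.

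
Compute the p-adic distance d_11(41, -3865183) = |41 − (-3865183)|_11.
d_11(41, -3865183) = 1/161051

Step 1 — x − y = 41 − (-3865183) = 3865224. Step 2 — v_11(3865224) = 5 (factor: 3865224 = (11^5 · 24); the sign does not affect v_p). Step 3 — |x − y|_11 = 11^{-5} = 1/161051.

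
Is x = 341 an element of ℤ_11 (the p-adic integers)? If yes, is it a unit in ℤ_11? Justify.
x ∈ ℤ_11 but not a unit; v_11(x) = 1 > 0

ℤ_11 = {x ∈ ℚ_11 : v_11(x) ≥ 0} and ℤ_11^× = {x ∈ ℤ_11 : v_11(x) = 0}. Here v_11(341) = v_11(num) − v_11(den) = 1; compare against these criteria.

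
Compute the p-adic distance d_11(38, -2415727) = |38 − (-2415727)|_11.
d_11(38, -2415727) = 1/161051

Step 1 — x − y = 38 − (-2415727) = 2415765. Step 2 — v_11(2415765) = 5 (factor: 2415765 = (11^5 · 15); the sign does not affect v_p). Step 3 — |x − y|_11 = 11^{-5} = 1/161051.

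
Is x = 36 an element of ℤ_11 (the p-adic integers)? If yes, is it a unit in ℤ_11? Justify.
x ∈ ℤ_11^× (unit); v_11(x) = 0

ℤ_11 = {x ∈ ℚ_11 : v_11(x) ≥ 0} and ℤ_11^× = {x ∈ ℤ_11 : v_11(x) = 0}. Here v_11(36) = v_11(num) − v_11(den) = 0; compare against these criteria.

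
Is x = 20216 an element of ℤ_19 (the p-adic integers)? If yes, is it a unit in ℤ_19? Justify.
x ∈ ℤ_19 but not a unit; v_19(x) = 2 > 0

ℤ_19 = {x ∈ ℚ_19 : v_19(x) ≥ 0} and ℤ_19^× = {x ∈ ℤ_19 : v_19(x) = 0}. Here v_19(20216) = v_19(num) − v_19(den) = 2; compare against these criteria.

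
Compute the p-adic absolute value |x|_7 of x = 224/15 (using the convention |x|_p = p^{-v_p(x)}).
|224/15|_7 = 1/7

Step 1 — compute v_7(x) by factoring powers of 7 out of the numerator and denominator: v_7(224/15) = 1. Step 2 — apply |x|_p = p^{-v_p(x)} = 7^{-1} = 1/7.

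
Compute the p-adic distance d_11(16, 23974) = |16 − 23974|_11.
d_11(16, 23974) = 1/1331

Step 1 — x − y = 16 − 23974 = -23958. Step 2 — v_11(-23958) = 3 (factor: -23958 = −(11^3 · 18); the sign does not affect v_p). Step 3 — |x − y|_11 = 11^{-3} = 1/1331.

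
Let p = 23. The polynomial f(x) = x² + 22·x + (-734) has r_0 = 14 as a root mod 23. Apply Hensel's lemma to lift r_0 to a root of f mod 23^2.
r_1 = 336 (mod 529)

Hensel: r_{i+1} = r_i − f(r_i)·(f′(r_i))^{-1} mod 23^{i+2}, f′(x) = 2x + 22. Iterate:
  r_0 = 14 (mod 23)
  r_1 = 336 (mod 529)
Final: r = 336 satisfies f(r) ≡ 0 mod 23^2.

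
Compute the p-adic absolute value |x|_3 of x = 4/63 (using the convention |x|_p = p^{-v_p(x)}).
|4/63|_3 = 9

Step 1 — compute v_3(x) by factoring powers of 3 out of the numerator and denominator: v_3(4/63) = -2. Step 2 — apply |x|_p = p^{-v_p(x)} = 3^{2} = 9.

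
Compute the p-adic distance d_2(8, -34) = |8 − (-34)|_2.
d_2(8, -34) = 1/2

Step 1 — x − y = 8 − (-34) = 42. Step 2 — v_2(42) = 1 (factor: 42 = (2^1 · 21); the sign does not affect v_p). Step 3 — |x − y|_2 = 2^{-1} = 1/2.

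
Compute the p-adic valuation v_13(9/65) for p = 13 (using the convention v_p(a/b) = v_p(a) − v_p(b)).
v_13(9/65) = -1

Factor powers of 13 from the numerator and denominator of the reduced fraction: 9 = 13^0 · 9 and 65 = 13^1 · 5. Apply v_p(a/b) = v_p(a) − v_p(b): v_13(9/65) = 0 − 1 = -1.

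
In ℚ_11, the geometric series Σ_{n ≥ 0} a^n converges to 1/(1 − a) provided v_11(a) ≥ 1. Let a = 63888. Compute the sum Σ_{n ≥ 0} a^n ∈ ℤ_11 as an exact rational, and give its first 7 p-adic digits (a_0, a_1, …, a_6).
Σ a^n = 1/(1 − a) = -1/63887;  first 7 digits = (1, 0, 0, 4, 4, 0, 5)

v_11(a) = 3 ≥ 1, so the series converges in ℤ_11 to 1/(1 − a) = 1/(1 − 63888) = -1/63887. Expand this rational in ℤ_11: compute digits iteratively via d_i = x_i mod 11, x_{i+1} = (x_i − d_i)/11. The first 7 digits are (1, 0, 0, 4, 4, 0, 5).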